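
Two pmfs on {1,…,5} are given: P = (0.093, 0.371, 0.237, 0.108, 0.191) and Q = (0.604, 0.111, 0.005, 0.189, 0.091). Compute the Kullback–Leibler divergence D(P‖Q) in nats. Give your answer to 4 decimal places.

D(P‖Q) = Σ p·ln(p/q).
  0.093·ln(0.093/0.604) = -0.17400
  0.371·ln(0.371/0.111) = 0.44768
  0.237·ln(0.237/0.005) = 0.91449
  0.108·ln(0.108/0.189) = -0.06044
  0.191·ln(0.191/0.091) = 0.14161
D(P‖Q) = 1.2693 nats.

1.2693 nats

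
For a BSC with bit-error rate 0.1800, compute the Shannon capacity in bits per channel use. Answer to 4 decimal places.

0.3199 bits

Binary symmetric channel: C = 1 − h₂(ε) where h₂ is the binary entropy function.
h₂(0.1800) = −0.1800·log₂0.1800 − 0.8200·log₂0.8200 = 0.6801.
C = 1 − 0.6801 = 0.3199 bits per channel use.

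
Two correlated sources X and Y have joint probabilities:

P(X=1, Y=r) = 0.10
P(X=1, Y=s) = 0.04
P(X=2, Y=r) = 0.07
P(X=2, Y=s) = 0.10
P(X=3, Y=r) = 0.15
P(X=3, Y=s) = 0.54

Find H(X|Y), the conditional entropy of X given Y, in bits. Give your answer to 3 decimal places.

Marginals: p(X) = (0.1400, 0.1700, 0.6900), p(Y) = (0.3200, 0.6800).
H(X|Y) = Σ p(Y) · H(X|Y=·).
  Y=r: p=0.3200, H(X|Y=r) = 1.5164
  Y=s: p=0.6800, H(X|Y=s) = 0.9112
Weighted sum = 1.105 bits.

1.105 bits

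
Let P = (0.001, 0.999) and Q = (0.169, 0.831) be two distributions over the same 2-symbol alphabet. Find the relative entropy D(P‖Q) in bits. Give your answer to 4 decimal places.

D(P‖Q) = Σ p·log₂(p/q).
  0.001·log₂(0.001/0.169) = -0.00740
  0.999·log₂(0.999/0.831) = 0.26537
D(P‖Q) = 0.2580 bits.

0.2580 bits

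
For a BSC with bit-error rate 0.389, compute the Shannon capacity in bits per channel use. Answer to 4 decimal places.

Binary symmetric channel: C = 1 − h₂(ε) where h₂ is the binary entropy function.
h₂(0.389) = −0.389·log₂0.389 − 0.611·log₂0.611 = 0.9642.
C = 1 − 0.9642 = 0.0358 bits per channel use.

0.0358 bits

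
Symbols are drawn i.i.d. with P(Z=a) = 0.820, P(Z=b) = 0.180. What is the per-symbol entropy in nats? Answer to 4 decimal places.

H(Z) = −Σ p·ln p.
  −(0.820)·ln(0.820) = 0.16273
  −(0.180)·ln(0.180) = 0.30866
Sum: 0.16273 + 0.30866 = 0.4714 nats.

0.4714 nats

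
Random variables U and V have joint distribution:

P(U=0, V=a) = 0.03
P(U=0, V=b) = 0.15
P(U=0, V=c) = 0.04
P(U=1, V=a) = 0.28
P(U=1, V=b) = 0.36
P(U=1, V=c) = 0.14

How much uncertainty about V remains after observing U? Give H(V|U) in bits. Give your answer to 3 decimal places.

1.430 bits

Marginals: p(U) = (0.2200, 0.7800), p(V) = (0.3100, 0.5100, 0.1800).
H(V|U) = Σ p(U) · H(V|U=·).
  U=0: p=0.2200, H(V|U=0) = 1.2159
  U=1: p=0.7800, H(V|U=1) = 1.4902
Weighted sum = 1.430 bits.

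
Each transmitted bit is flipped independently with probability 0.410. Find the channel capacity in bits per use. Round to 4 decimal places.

0.0235 bits

Binary symmetric channel: C = 1 − h₂(ε) where h₂ is the binary entropy function.
h₂(0.410) = −0.410·log₂0.410 − 0.590·log₂0.590 = 0.9765.
C = 1 − 0.9765 = 0.0235 bits per channel use.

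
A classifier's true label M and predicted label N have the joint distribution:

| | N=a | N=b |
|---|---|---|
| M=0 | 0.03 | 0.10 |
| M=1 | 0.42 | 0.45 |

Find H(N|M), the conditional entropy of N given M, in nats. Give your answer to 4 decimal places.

0.6727 nats

Chain rule: H(N|M) = H(M,N) − H(M).
Marginals: p(M) = (0.1300, 0.8700), p(N) = (0.4500, 0.5500).
H(M,N) = 1.0591 nats; H(M) = 0.3864 nats.
H(N|M) = 1.0591 − 0.3864 = 0.6727 nats.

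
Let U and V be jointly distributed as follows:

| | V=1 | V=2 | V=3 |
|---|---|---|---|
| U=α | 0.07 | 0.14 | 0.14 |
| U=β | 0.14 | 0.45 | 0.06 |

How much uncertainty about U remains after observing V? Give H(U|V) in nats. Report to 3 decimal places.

0.579 nats

Chain rule: H(U|V) = H(U,V) − H(V).
Marginals: p(U) = (0.3500, 0.6500), p(V) = (0.2100, 0.5900, 0.2000).
H(U,V) = 1.5400 nats; H(V) = 0.9609 nats.
H(U|V) = 1.5400 − 0.9609 = 0.579 nats.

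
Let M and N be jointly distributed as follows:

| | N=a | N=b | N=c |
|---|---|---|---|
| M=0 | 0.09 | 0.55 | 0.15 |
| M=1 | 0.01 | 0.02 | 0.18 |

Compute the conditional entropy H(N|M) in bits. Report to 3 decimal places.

Marginals: p(M) = (0.7900, 0.2100), p(N) = (0.1000, 0.5700, 0.3300).
H(N|M) = Σ p(M) · H(N|M=·).
  M=0: p=0.7900, H(N|M=0) = 1.1758
  M=1: p=0.2100, H(N|M=1) = 0.7229
Weighted sum = 1.081 bits.

1.081 bits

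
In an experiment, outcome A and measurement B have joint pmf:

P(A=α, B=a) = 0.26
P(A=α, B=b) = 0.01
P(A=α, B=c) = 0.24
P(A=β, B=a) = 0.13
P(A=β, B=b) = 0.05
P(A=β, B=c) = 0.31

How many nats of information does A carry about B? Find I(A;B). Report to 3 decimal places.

0.041 nats

Marginals: p(A) = (0.5100, 0.4900), p(B) = (0.3900, 0.0600, 0.5500).
I(A;B) = H(A) + H(B) − H(A,B).
H(A) = 0.6929, H(B) = 0.8648, H(A,B) = 1.5169.
I(A;B) = 0.6929 + 0.8648 − 1.5169 = 0.041 nats.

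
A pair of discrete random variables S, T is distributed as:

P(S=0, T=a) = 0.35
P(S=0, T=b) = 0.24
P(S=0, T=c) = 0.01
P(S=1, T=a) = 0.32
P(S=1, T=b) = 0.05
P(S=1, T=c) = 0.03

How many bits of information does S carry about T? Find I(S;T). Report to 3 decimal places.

0.077 bits

Marginals: p(S) = (0.6000, 0.4000), p(T) = (0.6700, 0.2900, 0.0400).
I(S;T) = H(S) + H(T) − H(S,T).
H(S) = 0.9710, H(T) = 1.0908, H(S,T) = 1.9846.
I(S;T) = 0.9710 + 1.0908 − 1.9846 = 0.077 bits.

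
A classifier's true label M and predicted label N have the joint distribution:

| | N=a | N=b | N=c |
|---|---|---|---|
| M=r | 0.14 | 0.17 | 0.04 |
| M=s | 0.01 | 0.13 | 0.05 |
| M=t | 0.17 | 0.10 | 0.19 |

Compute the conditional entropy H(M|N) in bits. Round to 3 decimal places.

Marginals: p(M) = (0.3500, 0.1900, 0.4600), p(N) = (0.3200, 0.4000, 0.2800).
H(M|N) = Σ p(N) · H(M|N=·).
  N=a: p=0.3200, H(M|N=a) = 1.1628
  N=b: p=0.4000, H(M|N=b) = 1.5516
  N=c: p=0.2800, H(M|N=c) = 1.2245
Weighted sum = 1.336 bits.

1.336 bits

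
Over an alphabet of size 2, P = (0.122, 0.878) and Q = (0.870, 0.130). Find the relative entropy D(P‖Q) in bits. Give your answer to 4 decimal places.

2.0737 bits

D(P‖Q) = Σ p·log₂(p/q).
  0.122·log₂(0.122/0.870) = -0.34576
  0.878·log₂(0.878/0.130) = 2.41951
D(P‖Q) = 2.0737 bits.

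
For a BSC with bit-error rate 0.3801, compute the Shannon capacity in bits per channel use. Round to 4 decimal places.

0.0419 bits

Binary symmetric channel: C = 1 − h₂(ε) where h₂ is the binary entropy function.
h₂(0.3801) = −0.3801·log₂0.3801 − 0.6199·log₂0.6199 = 0.9581.
C = 1 − 0.9581 = 0.0419 bits per channel use.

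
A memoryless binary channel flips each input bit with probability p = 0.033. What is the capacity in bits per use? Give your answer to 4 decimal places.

0.7908 bits

Binary symmetric channel: C = 1 − h₂(ε) where h₂ is the binary entropy function.
h₂(0.033) = −0.033·log₂0.033 − 0.967·log₂0.967 = 0.2092.
C = 1 − 0.2092 = 0.7908 bits per channel use.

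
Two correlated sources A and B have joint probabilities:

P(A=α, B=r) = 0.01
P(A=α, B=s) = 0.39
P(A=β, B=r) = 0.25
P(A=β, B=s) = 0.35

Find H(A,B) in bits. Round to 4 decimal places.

H(A,B) = −Σ p(x,y)·log₂ p(x,y) over all 4 cells.
  cell (α,r): −0.01·log₂0.01 = 0.06644
  cell (α,s): −0.39·log₂0.39 = 0.52980
  cell (β,r): −0.25·log₂0.25 = 0.50000
  cell (β,s): −0.35·log₂0.35 = 0.53010
Sum = 1.6263 bits.

1.6263 bits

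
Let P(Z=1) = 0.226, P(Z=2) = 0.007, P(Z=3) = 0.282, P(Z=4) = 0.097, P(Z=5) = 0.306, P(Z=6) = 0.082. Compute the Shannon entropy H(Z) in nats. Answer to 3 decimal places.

1.522 nats

H(Z) = −Σ p·ln p.
  −(0.226)·ln(0.226) = 0.3361
  −(0.007)·ln(0.007) = 0.0347
  −(0.282)·ln(0.282) = 0.3570
  −(0.097)·ln(0.097) = 0.2263
  −(0.306)·ln(0.306) = 0.3624
  −(0.082)·ln(0.082) = 0.2051
Sum: 0.3361 + 0.0347 + 0.3570 + 0.2263 + 0.3624 + 0.2051 = 1.522 nats.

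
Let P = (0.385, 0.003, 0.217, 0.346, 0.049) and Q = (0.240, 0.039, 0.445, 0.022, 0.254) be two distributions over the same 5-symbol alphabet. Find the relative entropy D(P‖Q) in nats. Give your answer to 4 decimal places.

D(P‖Q) = Σ p·ln(p/q).
  0.385·ln(0.385/0.240) = 0.18195
  0.003·ln(0.003/0.039) = -0.00769
  0.217·ln(0.217/0.445) = -0.15584
  0.346·ln(0.346/0.022) = 0.95337
  0.049·ln(0.049/0.254) = -0.08063
D(P‖Q) = 0.8912 nats.

0.8912 nats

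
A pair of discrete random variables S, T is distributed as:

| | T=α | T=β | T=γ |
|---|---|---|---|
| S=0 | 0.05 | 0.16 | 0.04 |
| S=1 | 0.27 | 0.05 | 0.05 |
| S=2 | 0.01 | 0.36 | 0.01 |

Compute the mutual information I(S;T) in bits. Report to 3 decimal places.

0.453 bits

Marginals: p(S) = (0.2500, 0.3700, 0.3800), p(T) = (0.3300, 0.5700, 0.1000).
I(S;T) = H(S) + H(T) − H(S,T).
H(S) = 1.5612, H(T) = 1.3223, H(S,T) = 2.4306.
I(S;T) = 1.5612 + 1.3223 − 2.4306 = 0.453 bits.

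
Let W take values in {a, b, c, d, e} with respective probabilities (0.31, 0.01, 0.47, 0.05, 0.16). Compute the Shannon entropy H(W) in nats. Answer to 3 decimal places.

1.207 nats

H(W) = −Σ p·ln p.
  −(0.31)·ln(0.31) = 0.3631
  −(0.01)·ln(0.01) = 0.0461
  −(0.47)·ln(0.47) = 0.3549
  −(0.05)·ln(0.05) = 0.1498
  −(0.16)·ln(0.16) = 0.2932
Sum: 0.3631 + 0.0461 + 0.3549 + 0.1498 + 0.2932 = 1.207 nats.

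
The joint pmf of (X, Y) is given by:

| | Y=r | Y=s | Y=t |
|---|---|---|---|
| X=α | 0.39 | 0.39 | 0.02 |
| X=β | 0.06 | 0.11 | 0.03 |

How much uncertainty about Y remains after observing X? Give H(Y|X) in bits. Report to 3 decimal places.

Chain rule: H(Y|X) = H(X,Y) − H(X).
Marginals: p(X) = (0.8000, 0.2000), p(Y) = (0.4500, 0.5000, 0.0500).
H(X,Y) = 1.9181 bits; H(X) = 0.7219 bits.
H(Y|X) = 1.9181 − 0.7219 = 1.196 bits.

1.196 bits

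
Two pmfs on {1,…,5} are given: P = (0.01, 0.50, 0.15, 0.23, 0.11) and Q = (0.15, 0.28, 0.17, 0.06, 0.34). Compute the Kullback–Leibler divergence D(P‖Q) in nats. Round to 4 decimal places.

0.4290 nats

D(P‖Q) = Σ p·ln(p/q).
  0.01·ln(0.01/0.15) = -0.02708
  0.50·ln(0.50/0.28) = 0.28991
  0.15·ln(0.15/0.17) = -0.01877
  0.23·ln(0.23/0.06) = 0.30906
  0.11·ln(0.11/0.34) = -0.12413
D(P‖Q) = 0.4290 nats.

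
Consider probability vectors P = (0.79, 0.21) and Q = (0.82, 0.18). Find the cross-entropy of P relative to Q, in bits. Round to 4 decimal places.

0.7457 bits

H(P,Q) = −Σ p·log₂ q.
  −0.79·log₂(0.82) = 0.22618
  −0.21·log₂(0.18) = 0.51953
H(P,Q) = 0.7457 bits.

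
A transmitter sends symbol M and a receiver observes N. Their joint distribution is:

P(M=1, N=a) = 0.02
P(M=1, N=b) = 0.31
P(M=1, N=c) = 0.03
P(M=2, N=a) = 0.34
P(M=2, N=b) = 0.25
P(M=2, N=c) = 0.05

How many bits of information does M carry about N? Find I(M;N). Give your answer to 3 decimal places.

0.200 bits

Marginals: p(M) = (0.3600, 0.6400), p(N) = (0.3600, 0.5600, 0.0800).
I(M;N) = Σ p(x,y)·log₂[p(x,y)/(p(x)p(y))].
  (1,a): 0.02·log₂(0.1543) = -0.0539
  (1,b): 0.31·log₂(1.5377) = 0.1924
  (1,c): 0.03·log₂(1.0417) = 0.0018
  (2,a): 0.34·log₂(1.4757) = 0.1909
  (2,b): 0.25·log₂(0.6975) = -0.1299
  (2,c): 0.05·log₂(0.9766) = -0.0017
Sum = 0.200 bits.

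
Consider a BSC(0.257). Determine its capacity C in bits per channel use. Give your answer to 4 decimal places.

0.1778 bits

Binary symmetric channel: C = 1 − h₂(ε) where h₂ is the binary entropy function.
h₂(0.257) = −0.257·log₂0.257 − 0.743·log₂0.743 = 0.8222.
C = 1 − 0.8222 = 0.1778 bits per channel use.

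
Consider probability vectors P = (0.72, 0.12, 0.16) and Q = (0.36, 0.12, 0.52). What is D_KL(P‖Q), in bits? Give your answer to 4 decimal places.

D(P‖Q) = Σ p·log₂(p/q).
  0.72·log₂(0.72/0.36) = 0.72000
  0.12·log₂(0.12/0.12) = 0.00000
  0.16·log₂(0.16/0.52) = -0.27207
D(P‖Q) = 0.4479 bits.

0.4479 bits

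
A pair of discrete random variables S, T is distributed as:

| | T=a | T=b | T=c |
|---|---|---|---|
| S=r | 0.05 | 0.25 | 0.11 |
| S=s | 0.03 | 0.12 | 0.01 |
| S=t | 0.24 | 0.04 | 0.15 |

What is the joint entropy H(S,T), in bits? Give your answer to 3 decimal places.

2.742 bits

H(S,T) = −Σ p(x,y)·log₂ p(x,y) over all 9 cells.
  cell (r,a): −0.05·log₂0.05 = 0.2161
  cell (r,b): −0.25·log₂0.25 = 0.5000
  cell (r,c): −0.11·log₂0.11 = 0.3503
  cell (s,a): −0.03·log₂0.03 = 0.1518
  cell (s,b): −0.12·log₂0.12 = 0.3671
  cell (s,c): −0.01·log₂0.01 = 0.0664
  cell (t,a): −0.24·log₂0.24 = 0.4941
  cell (t,b): −0.04·log₂0.04 = 0.1858
  cell (t,c): −0.15·log₂0.15 = 0.4105
Sum = 2.742 bits.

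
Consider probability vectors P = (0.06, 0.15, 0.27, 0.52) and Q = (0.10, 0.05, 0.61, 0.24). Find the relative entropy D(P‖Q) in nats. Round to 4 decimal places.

0.3161 nats

D(P‖Q) = Σ p·ln(p/q).
  0.06·ln(0.06/0.10) = -0.03065
  0.15·ln(0.15/0.05) = 0.16479
  0.27·ln(0.27/0.61) = -0.22006
  0.52·ln(0.52/0.24) = 0.40206
D(P‖Q) = 0.3161 nats.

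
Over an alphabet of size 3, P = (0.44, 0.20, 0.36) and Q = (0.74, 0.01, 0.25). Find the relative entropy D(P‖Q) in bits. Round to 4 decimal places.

D(P‖Q) = Σ p·log₂(p/q).
  0.44·log₂(0.44/0.74) = -0.33001
  0.20·log₂(0.20/0.01) = 0.86439
  0.36·log₂(0.36/0.25) = 0.18938
D(P‖Q) = 0.7238 bits.

0.7238 bits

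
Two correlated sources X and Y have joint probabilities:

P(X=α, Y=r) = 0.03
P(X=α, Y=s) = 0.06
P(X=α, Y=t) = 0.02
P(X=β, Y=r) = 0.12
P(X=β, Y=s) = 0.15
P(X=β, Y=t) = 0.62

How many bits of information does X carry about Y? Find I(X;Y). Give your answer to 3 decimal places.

Marginals: p(X) = (0.1100, 0.8900), p(Y) = (0.1500, 0.2100, 0.6400).
I(X;Y) = Σ p(x,y)·log₂[p(x,y)/(p(x)p(y))].
  (α,r): 0.03·log₂(1.8182) = 0.0259
  (α,s): 0.06·log₂(2.5974) = 0.0826
  (α,t): 0.02·log₂(0.2841) = -0.0363
  (β,r): 0.12·log₂(0.8989) = -0.0185
  (β,s): 0.15·log₂(0.8026) = -0.0476
  (β,t): 0.62·log₂(1.0885) = 0.0758
Sum = 0.082 bits.

0.082 bits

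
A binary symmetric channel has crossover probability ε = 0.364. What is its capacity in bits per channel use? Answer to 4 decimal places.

0.0540 bits

Binary symmetric channel: C = 1 − h₂(ε) where h₂ is the binary entropy function.
h₂(0.364) = −0.364·log₂0.364 − 0.636·log₂0.636 = 0.9460.
C = 1 − 0.9460 = 0.0540 bits per channel use.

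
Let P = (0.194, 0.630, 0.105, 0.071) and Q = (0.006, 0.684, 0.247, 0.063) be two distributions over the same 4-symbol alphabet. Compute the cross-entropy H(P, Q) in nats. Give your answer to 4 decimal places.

H(P,Q) = −Σ p·ln q.
  −0.194·ln(0.006) = 0.99250
  −0.630·ln(0.684) = 0.23927
  −0.105·ln(0.247) = 0.14683
  −0.071·ln(0.063) = 0.19629
H(P,Q) = 1.5749 nats.

1.5749 nats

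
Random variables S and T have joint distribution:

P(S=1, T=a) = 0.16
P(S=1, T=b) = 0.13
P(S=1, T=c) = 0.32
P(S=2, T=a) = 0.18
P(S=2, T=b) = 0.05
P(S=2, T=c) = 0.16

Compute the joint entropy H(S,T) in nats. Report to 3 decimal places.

H(S,T) = −Σ p(x,y)·ln p(x,y) over all 6 cells.
  cell (1,a): −0.16·ln0.16 = 0.2932
  cell (1,b): −0.13·ln0.13 = 0.2652
  cell (1,c): −0.32·ln0.32 = 0.3646
  cell (2,a): −0.18·ln0.18 = 0.3087
  cell (2,b): −0.05·ln0.05 = 0.1498
  cell (2,c): −0.16·ln0.16 = 0.2932
Sum = 1.675 nats.

1.675 nats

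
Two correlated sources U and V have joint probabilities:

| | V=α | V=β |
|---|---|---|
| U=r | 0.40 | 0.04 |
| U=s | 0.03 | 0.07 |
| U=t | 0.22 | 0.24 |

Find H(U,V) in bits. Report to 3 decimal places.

H(U,V) = −Σ p(x,y)·log₂ p(x,y) over all 6 cells.
  cell (r,α): −0.40·log₂0.40 = 0.5288
  cell (r,β): −0.04·log₂0.04 = 0.1858
  cell (s,α): −0.03·log₂0.03 = 0.1518
  cell (s,β): −0.07·log₂0.07 = 0.2686
  cell (t,α): −0.22·log₂0.22 = 0.4806
  cell (t,β): −0.24·log₂0.24 = 0.4941
Sum = 2.110 bits.

2.110 bits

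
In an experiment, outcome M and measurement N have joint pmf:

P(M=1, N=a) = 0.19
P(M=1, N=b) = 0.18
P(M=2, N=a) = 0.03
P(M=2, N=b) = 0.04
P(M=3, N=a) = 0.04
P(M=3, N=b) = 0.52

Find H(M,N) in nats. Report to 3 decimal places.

1.327 nats

H(M,N) = −Σ p(x,y)·ln p(x,y) over all 6 cells.
  cell (1,a): −0.19·ln0.19 = 0.3155
  cell (1,b): −0.18·ln0.18 = 0.3087
  cell (2,a): −0.03·ln0.03 = 0.1052
  cell (2,b): −0.04·ln0.04 = 0.1288
  cell (3,a): −0.04·ln0.04 = 0.1288
  cell (3,b): −0.52·ln0.52 = 0.3400
Sum = 1.327 nats.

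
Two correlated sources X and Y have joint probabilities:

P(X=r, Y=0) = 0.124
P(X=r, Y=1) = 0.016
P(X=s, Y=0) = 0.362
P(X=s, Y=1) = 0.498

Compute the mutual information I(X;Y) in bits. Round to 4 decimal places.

Marginals: p(X) = (0.1400, 0.8600), p(Y) = (0.4860, 0.5140).
I(X;Y) = Σ p(x,y)·log₂[p(x,y)/(p(x)p(y))].
  (r,0): 0.124·log₂(1.8225) = 0.10737
  (r,1): 0.016·log₂(0.2223) = -0.03471
  (s,0): 0.362·log₂(0.8661) = -0.07507
  (s,1): 0.498·log₂(1.1266) = 0.08564
Sum = 0.0832 bits.

0.0832 bits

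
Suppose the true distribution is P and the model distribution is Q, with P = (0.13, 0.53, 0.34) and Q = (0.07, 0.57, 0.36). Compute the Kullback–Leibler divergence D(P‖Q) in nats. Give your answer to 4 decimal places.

D(P‖Q) = Σ p·ln(p/q).
  0.13·ln(0.13/0.07) = 0.08048
  0.53·ln(0.53/0.57) = -0.03856
  0.34·ln(0.34/0.36) = -0.01943
D(P‖Q) = 0.0225 nats.

0.0225 nats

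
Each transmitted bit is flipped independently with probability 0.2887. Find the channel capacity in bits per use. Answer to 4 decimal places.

0.1330 bits

Binary symmetric channel: C = 1 − h₂(ε) where h₂ is the binary entropy function.
h₂(0.2887) = −0.2887·log₂0.2887 − 0.7113·log₂0.7113 = 0.8670.
C = 1 − 0.8670 = 0.1330 bits per channel use.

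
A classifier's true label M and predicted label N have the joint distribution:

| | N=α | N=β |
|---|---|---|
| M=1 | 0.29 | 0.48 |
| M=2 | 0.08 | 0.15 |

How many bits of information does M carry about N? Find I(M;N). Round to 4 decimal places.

Marginals: p(M) = (0.7700, 0.2300), p(N) = (0.3700, 0.6300).
I(M;N) = H(M) + H(N) − H(M,N).
H(M) = 0.7780, H(N) = 0.9507, H(M,N) = 1.7282.
I(M;N) = 0.7780 + 0.9507 − 1.7282 = 0.0005 bits.

0.0005 bits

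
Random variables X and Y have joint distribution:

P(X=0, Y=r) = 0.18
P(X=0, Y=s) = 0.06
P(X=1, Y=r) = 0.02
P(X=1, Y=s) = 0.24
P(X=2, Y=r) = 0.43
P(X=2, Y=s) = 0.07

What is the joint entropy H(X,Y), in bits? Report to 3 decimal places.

2.088 bits

H(X,Y) = −Σ p(x,y)·log₂ p(x,y) over all 6 cells.
  cell (0,r): −0.18·log₂0.18 = 0.4453
  cell (0,s): −0.06·log₂0.06 = 0.2435
  cell (1,r): −0.02·log₂0.02 = 0.1129
  cell (1,s): −0.24·log₂0.24 = 0.4941
  cell (2,r): −0.43·log₂0.43 = 0.5236
  cell (2,s): −0.07·log₂0.07 = 0.2686
Sum = 2.088 bits.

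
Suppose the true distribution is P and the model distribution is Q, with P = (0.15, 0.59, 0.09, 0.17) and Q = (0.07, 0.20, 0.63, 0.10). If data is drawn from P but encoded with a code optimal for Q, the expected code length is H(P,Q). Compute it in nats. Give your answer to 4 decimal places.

H(P,Q) = −Σ p·ln q.
  −0.15·ln(0.07) = 0.39889
  −0.59·ln(0.20) = 0.94957
  −0.09·ln(0.63) = 0.04158
  −0.17·ln(0.10) = 0.39144
H(P,Q) = 1.7815 nats.

1.7815 nats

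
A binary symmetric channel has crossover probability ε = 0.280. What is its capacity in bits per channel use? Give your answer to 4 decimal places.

0.1445 bits

Binary symmetric channel: C = 1 − h₂(ε) where h₂ is the binary entropy function.
h₂(0.280) = −0.280·log₂0.280 − 0.720·log₂0.720 = 0.8555.
C = 1 − 0.8555 = 0.1445 bits per channel use.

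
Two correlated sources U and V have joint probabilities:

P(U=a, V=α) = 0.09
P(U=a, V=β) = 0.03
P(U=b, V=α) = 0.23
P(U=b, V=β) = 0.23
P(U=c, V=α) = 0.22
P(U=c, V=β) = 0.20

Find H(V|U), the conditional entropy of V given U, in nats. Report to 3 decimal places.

Chain rule: H(V|U) = H(U,V) − H(U).
Marginals: p(U) = (0.1200, 0.4600, 0.4200), p(V) = (0.5400, 0.4600).
H(U,V) = 1.6530 nats; H(U) = 0.9760 nats.
H(V|U) = 1.6530 − 0.9760 = 0.677 nats.

0.677 nats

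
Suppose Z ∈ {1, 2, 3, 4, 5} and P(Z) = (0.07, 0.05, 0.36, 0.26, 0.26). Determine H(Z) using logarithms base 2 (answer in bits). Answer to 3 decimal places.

H(Z) = −Σ p·log₂ p.
  −(0.07)·log₂(0.07) = 0.2686
  −(0.05)·log₂(0.05) = 0.2161
  −(0.36)·log₂(0.36) = 0.5306
  −(0.26)·log₂(0.26) = 0.5053
  −(0.26)·log₂(0.26) = 0.5053
Sum: 0.2686 + 0.2161 + 0.5306 + 0.5053 + 0.5053 = 2.026 bits.

2.026 bits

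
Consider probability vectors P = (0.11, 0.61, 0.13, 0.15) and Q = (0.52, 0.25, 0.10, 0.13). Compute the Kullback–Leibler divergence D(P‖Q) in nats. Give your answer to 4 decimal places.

D(P‖Q) = Σ p·ln(p/q).
  0.11·ln(0.11/0.52) = -0.17087
  0.61·ln(0.61/0.25) = 0.54412
  0.13·ln(0.13/0.10) = 0.03411
  0.15·ln(0.15/0.13) = 0.02147
D(P‖Q) = 0.4288 nats.

0.4288 nats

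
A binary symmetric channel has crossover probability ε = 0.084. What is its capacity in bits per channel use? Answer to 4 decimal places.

0.5839 bits

Binary symmetric channel: C = 1 − h₂(ε) where h₂ is the binary entropy function.
h₂(0.084) = −0.084·log₂0.084 − 0.916·log₂0.916 = 0.4161.
C = 1 − 0.4161 = 0.5839 bits per channel use.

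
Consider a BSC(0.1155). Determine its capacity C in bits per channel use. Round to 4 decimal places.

0.4837 bits

Binary symmetric channel: C = 1 − h₂(ε) where h₂ is the binary entropy function.
h₂(0.1155) = −0.1155·log₂0.1155 − 0.8845·log₂0.8845 = 0.5163.
C = 1 − 0.5163 = 0.4837 bits per channel use.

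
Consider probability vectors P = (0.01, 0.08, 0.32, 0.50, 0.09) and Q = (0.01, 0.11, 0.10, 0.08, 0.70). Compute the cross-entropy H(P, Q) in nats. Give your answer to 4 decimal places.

H(P,Q) = −Σ p·ln q.
  −0.01·ln(0.01) = 0.04605
  −0.08·ln(0.11) = 0.17658
  −0.32·ln(0.10) = 0.73683
  −0.50·ln(0.08) = 1.26286
  −0.09·ln(0.70) = 0.03210
H(P,Q) = 2.2544 nats.

2.2544 nats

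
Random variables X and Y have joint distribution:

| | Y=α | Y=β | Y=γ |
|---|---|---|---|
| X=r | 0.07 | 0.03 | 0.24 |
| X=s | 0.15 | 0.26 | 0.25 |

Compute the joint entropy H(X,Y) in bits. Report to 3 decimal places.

2.330 bits

H(X,Y) = −Σ p(x,y)·log₂ p(x,y) over all 6 cells.
  cell (r,α): −0.07·log₂0.07 = 0.2686
  cell (r,β): −0.03·log₂0.03 = 0.1518
  cell (r,γ): −0.24·log₂0.24 = 0.4941
  cell (s,α): −0.15·log₂0.15 = 0.4105
  cell (s,β): −0.26·log₂0.26 = 0.5053
  cell (s,γ): −0.25·log₂0.25 = 0.5000
Sum = 2.330 bits.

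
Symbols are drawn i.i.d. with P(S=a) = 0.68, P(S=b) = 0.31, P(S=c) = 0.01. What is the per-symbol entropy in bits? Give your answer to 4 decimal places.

H(S) = −Σ p·log₂ p.
  −(0.68)·log₂(0.68) = 0.37835
  −(0.31)·log₂(0.31) = 0.52379
  −(0.01)·log₂(0.01) = 0.06644
Sum: 0.37835 + 0.52379 + 0.06644 = 0.9686 bits.

0.9686 bits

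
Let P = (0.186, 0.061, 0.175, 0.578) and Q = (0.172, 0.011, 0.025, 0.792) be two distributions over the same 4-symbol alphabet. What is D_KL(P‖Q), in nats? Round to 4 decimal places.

0.2775 nats

D(P‖Q) = Σ p·ln(p/q).
  0.186·ln(0.186/0.172) = 0.01455
  0.061·ln(0.061/0.011) = 0.10449
  0.175·ln(0.175/0.025) = 0.34053
  0.578·ln(0.578/0.792) = -0.18206
D(P‖Q) = 0.2775 nats.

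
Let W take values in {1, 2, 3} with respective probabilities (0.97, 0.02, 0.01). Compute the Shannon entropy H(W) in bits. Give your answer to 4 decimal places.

H(W) = −Σ p·log₂ p.
  −(0.97)·log₂(0.97) = 0.04263
  −(0.02)·log₂(0.02) = 0.11288
  −(0.01)·log₂(0.01) = 0.06644
Sum: 0.04263 + 0.11288 + 0.06644 = 0.2219 bits.

0.2219 bits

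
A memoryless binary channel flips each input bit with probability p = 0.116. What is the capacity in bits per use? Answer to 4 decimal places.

0.4822 bits

Binary symmetric channel: C = 1 − h₂(ε) where h₂ is the binary entropy function.
h₂(0.116) = −0.116·log₂0.116 − 0.884·log₂0.884 = 0.5178.
C = 1 − 0.5178 = 0.4822 bits per channel use.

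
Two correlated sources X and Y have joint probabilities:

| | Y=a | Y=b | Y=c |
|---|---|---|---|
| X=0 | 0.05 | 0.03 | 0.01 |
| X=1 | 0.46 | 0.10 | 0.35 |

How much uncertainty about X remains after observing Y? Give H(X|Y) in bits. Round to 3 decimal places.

Chain rule: H(X|Y) = H(X,Y) − H(Y).
Marginals: p(X) = (0.0900, 0.9100), p(Y) = (0.5100, 0.1300, 0.3600).
H(X,Y) = 1.8119 bits; H(Y) = 1.4087 bits.
H(X|Y) = 1.8119 − 1.4087 = 0.403 bits.

0.403 bits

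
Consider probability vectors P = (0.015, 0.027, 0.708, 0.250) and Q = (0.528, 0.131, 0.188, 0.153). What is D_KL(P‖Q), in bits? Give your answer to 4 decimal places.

1.3929 bits

D(P‖Q) = Σ p·log₂(p/q).
  0.015·log₂(0.015/0.528) = -0.07706
  0.027·log₂(0.027/0.131) = -0.06152
  0.708·log₂(0.708/0.188) = 1.35442
  0.250·log₂(0.250/0.153) = 0.17710
D(P‖Q) = 1.3929 bits.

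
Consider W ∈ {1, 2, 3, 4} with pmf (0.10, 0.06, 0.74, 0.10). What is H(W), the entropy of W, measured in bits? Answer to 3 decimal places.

1.229 bits

H(W) = −Σ p·log₂ p.
  −(0.10)·log₂(0.10) = 0.3322
  −(0.06)·log₂(0.06) = 0.2435
  −(0.74)·log₂(0.74) = 0.3215
  −(0.10)·log₂(0.10) = 0.3322
Sum: 0.3322 + 0.2435 + 0.3215 + 0.3322 = 1.229 bits.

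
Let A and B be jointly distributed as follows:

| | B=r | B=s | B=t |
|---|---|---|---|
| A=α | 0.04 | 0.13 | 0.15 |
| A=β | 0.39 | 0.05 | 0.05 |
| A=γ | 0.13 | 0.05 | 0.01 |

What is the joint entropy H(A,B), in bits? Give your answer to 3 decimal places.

H(A,B) = −Σ p(x,y)·log₂ p(x,y) over all 9 cells.
  cell (α,r): −0.04·log₂0.04 = 0.1858
  cell (α,s): −0.13·log₂0.13 = 0.3826
  cell (α,t): −0.15·log₂0.15 = 0.4105
  cell (β,r): −0.39·log₂0.39 = 0.5298
  cell (β,s): −0.05·log₂0.05 = 0.2161
  cell (β,t): −0.05·log₂0.05 = 0.2161
  cell (γ,r): −0.13·log₂0.13 = 0.3826
  cell (γ,s): −0.05·log₂0.05 = 0.2161
  cell (γ,t): −0.01·log₂0.01 = 0.0664
Sum = 2.606 bits.

2.606 bits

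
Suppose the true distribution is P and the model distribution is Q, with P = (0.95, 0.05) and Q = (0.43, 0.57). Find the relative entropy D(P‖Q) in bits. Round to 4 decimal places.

0.9109 bits

D(P‖Q) = Σ p·log₂(p/q).
  0.95·log₂(0.95/0.43) = 1.08641
  0.05·log₂(0.05/0.57) = -0.17555
D(P‖Q) = 0.9109 bits.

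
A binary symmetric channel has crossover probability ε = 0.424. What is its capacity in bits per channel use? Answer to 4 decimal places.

Binary symmetric channel: C = 1 − h₂(ε) where h₂ is the binary entropy function.
h₂(0.424) = −0.424·log₂0.424 − 0.576·log₂0.576 = 0.9833.
C = 1 − 0.9833 = 0.0167 bits per channel use.

0.0167 bits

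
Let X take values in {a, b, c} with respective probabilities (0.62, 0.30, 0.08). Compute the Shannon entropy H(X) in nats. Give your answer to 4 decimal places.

0.8596 nats

H(X) = −Σ p·ln p.
  −(0.62)·ln(0.62) = 0.29638
  −(0.30)·ln(0.30) = 0.36119
  −(0.08)·ln(0.08) = 0.20206
Sum: 0.29638 + 0.36119 + 0.20206 = 0.8596 nats.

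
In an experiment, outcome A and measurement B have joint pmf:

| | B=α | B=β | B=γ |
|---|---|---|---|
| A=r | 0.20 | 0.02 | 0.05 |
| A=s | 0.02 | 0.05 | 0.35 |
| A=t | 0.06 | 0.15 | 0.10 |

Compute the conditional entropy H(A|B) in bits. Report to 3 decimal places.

Chain rule: H(A|B) = H(A,B) − H(B).
Marginals: p(A) = (0.2700, 0.4200, 0.3100), p(B) = (0.2800, 0.2200, 0.5000).
H(A,B) = 2.6387 bits; H(B) = 1.4948 bits.
H(A|B) = 2.6387 − 1.4948 = 1.144 bits.

1.144 bits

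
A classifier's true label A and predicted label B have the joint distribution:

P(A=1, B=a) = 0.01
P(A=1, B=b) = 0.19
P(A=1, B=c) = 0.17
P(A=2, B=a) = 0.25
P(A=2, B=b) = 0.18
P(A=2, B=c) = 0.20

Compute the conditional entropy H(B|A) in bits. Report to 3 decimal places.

Marginals: p(A) = (0.3700, 0.6300), p(B) = (0.2600, 0.3700, 0.3700).
H(B|A) = Σ p(A) · H(B|A=·).
  A=1: p=0.3700, H(B|A=1) = 1.1501
  A=2: p=0.6300, H(B|A=2) = 1.5710
Weighted sum = 1.415 bits.

1.415 bits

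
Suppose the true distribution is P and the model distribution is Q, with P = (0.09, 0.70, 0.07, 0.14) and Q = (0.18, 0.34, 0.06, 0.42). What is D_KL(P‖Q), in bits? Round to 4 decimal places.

D(P‖Q) = Σ p·log₂(p/q).
  0.09·log₂(0.09/0.18) = -0.09000
  0.70·log₂(0.70/0.34) = 0.72927
  0.07·log₂(0.07/0.06) = 0.01557
  0.14·log₂(0.14/0.42) = -0.22189
D(P‖Q) = 0.4329 bits.

0.4329 bits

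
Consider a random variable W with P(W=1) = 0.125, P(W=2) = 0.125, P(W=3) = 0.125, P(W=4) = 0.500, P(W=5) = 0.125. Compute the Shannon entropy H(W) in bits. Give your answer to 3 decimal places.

H(W) = −Σ p·log₂ p.
  −(0.125)·log₂(0.125) = 0.3750
  −(0.125)·log₂(0.125) = 0.3750
  −(0.125)·log₂(0.125) = 0.3750
  −(0.500)·log₂(0.500) = 0.5000
  −(0.125)·log₂(0.125) = 0.3750
Sum: 0.3750 + 0.3750 + 0.3750 + 0.5000 + 0.3750 = 2.000 bits.

2.000 bits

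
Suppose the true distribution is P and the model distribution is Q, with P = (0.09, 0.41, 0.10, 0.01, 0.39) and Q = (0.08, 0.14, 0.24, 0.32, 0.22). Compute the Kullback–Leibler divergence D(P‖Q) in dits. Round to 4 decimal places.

0.2398 dits

D(P‖Q) = Σ p·log₁₀(p/q).
  0.09·log₁₀(0.09/0.08) = 0.00460
  0.41·log₁₀(0.41/0.14) = 0.19133
  0.10·log₁₀(0.10/0.24) = -0.03802
  0.01·log₁₀(0.01/0.32) = -0.01505
  0.39·log₁₀(0.39/0.22) = 0.09697
D(P‖Q) = 0.2398 dits.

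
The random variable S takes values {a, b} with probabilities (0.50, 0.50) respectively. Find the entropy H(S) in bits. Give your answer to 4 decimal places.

1.0000 bits

H(S) = −Σ p·log₂ p.
  −(0.50)·log₂(0.50) = 0.50000
  −(0.50)·log₂(0.50) = 0.50000
Sum: 0.50000 + 0.50000 = 1.0000 bits.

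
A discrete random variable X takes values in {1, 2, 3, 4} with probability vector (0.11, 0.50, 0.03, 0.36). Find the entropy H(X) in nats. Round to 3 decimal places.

1.062 nats

H(X) = −Σ p·ln p.
  −(0.11)·ln(0.11) = 0.2428
  −(0.50)·ln(0.50) = 0.3466
  −(0.03)·ln(0.03) = 0.1052
  −(0.36)·ln(0.36) = 0.3678
Sum: 0.2428 + 0.3466 + 0.1052 + 0.3678 = 1.062 nats.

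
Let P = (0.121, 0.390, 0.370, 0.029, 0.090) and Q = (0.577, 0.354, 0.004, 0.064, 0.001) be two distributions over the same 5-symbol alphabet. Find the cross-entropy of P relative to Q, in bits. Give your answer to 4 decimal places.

4.6396 bits

H(P,Q) = −Σ p·log₂ q.
  −0.121·log₂(0.577) = 0.09600
  −0.390·log₂(0.354) = 0.58429
  −0.370·log₂(0.004) = 2.94734
  −0.029·log₂(0.064) = 0.11501
  −0.090·log₂(0.001) = 0.89692
H(P,Q) = 4.6396 bits.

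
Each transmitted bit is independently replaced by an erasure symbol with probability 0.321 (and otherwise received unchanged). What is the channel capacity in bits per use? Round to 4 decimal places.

Binary erasure channel: capacity C = 1 − ε.
C = 1 − 0.321 = 0.6790 bits per channel use.

0.6790 bits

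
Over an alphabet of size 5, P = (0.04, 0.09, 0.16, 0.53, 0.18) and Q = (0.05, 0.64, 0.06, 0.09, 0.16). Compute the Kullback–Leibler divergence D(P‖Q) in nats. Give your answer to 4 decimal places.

D(P‖Q) = Σ p·ln(p/q).
  0.04·ln(0.04/0.05) = -0.00893
  0.09·ln(0.09/0.64) = -0.17655
  0.16·ln(0.16/0.06) = 0.15693
  0.53·ln(0.53/0.09) = 0.93973
  0.18·ln(0.18/0.16) = 0.02120
D(P‖Q) = 0.9324 nats.

0.9324 nats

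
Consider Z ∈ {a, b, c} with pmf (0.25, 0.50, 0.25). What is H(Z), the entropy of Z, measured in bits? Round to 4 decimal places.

1.5000 bits

H(Z) = −Σ p·log₂ p.
  −(0.25)·log₂(0.25) = 0.50000
  −(0.50)·log₂(0.50) = 0.50000
  −(0.25)·log₂(0.25) = 0.50000
Sum: 0.50000 + 0.50000 + 0.50000 = 1.5000 bits.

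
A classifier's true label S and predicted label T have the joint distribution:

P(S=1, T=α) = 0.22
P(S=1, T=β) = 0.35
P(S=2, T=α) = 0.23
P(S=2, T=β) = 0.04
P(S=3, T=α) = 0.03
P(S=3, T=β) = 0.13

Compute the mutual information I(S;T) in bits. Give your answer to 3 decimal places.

Marginals: p(S) = (0.5700, 0.2700, 0.1600), p(T) = (0.4800, 0.5200).
I(S;T) = H(S) + H(T) − H(S,T).
H(S) = 1.3953, H(T) = 0.9988, H(S,T) = 2.2185.
I(S;T) = 1.3953 + 0.9988 − 2.2185 = 0.176 bits.

0.176 bits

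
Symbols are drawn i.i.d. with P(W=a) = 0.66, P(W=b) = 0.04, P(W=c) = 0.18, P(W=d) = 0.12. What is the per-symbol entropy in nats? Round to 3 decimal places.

0.966 nats

H(W) = −Σ p·ln p.
  −(0.66)·ln(0.66) = 0.2742
  −(0.04)·ln(0.04) = 0.1288
  −(0.18)·ln(0.18) = 0.3087
  −(0.12)·ln(0.12) = 0.2544
Sum: 0.2742 + 0.1288 + 0.3087 + 0.2544 = 0.966 nats.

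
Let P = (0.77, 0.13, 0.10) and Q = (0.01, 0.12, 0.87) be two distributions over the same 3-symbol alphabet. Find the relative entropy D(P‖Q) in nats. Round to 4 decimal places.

3.1388 nats

D(P‖Q) = Σ p·ln(p/q).
  0.77·ln(0.77/0.01) = 3.34473
  0.13·ln(0.13/0.12) = 0.01041
  0.10·ln(0.10/0.87) = -0.21633
D(P‖Q) = 3.1388 nats.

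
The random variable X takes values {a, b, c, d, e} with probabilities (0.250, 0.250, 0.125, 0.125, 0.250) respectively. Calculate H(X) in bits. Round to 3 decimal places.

H(X) = −Σ p·log₂ p.
  −(0.250)·log₂(0.250) = 0.5000
  −(0.250)·log₂(0.250) = 0.5000
  −(0.125)·log₂(0.125) = 0.3750
  −(0.125)·log₂(0.125) = 0.3750
  −(0.250)·log₂(0.250) = 0.5000
Sum: 0.5000 + 0.5000 + 0.3750 + 0.3750 + 0.5000 = 2.250 bits.

2.250 bits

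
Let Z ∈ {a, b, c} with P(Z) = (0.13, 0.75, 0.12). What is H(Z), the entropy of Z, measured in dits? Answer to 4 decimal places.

0.3194 dits

H(Z) = −Σ p·log₁₀ p.
  −(0.13)·log₁₀(0.13) = 0.11519
  −(0.75)·log₁₀(0.75) = 0.09370
  −(0.12)·log₁₀(0.12) = 0.11050
Sum: 0.11519 + 0.09370 + 0.11050 = 0.3194 dits.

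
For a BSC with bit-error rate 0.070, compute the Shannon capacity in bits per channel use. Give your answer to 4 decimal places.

Binary symmetric channel: C = 1 − h₂(ε) where h₂ is the binary entropy function.
h₂(0.070) = −0.070·log₂0.070 − 0.930·log₂0.930 = 0.3659.
C = 1 − 0.3659 = 0.6341 bits per channel use.

0.6341 bits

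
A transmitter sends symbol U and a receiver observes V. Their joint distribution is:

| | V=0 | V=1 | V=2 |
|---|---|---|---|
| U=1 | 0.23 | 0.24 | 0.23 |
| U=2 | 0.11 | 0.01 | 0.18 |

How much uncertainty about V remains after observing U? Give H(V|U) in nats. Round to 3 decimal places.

Marginals: p(U) = (0.7000, 0.3000), p(V) = (0.3400, 0.2500, 0.4100).
H(V|U) = Σ p(U) · H(V|U=·).
  U=1: p=0.7000, H(V|U=1) = 1.0984
  U=2: p=0.3000, H(V|U=2) = 0.7877
Weighted sum = 1.005 nats.

1.005 nats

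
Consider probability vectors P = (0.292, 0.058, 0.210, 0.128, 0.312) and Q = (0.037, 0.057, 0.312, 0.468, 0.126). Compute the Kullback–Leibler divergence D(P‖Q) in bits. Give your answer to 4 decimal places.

D(P‖Q) = Σ p·log₂(p/q).
  0.292·log₂(0.292/0.037) = 0.87027
  0.058·log₂(0.058/0.057) = 0.00146
  0.210·log₂(0.210/0.312) = -0.11994
  0.128·log₂(0.128/0.468) = -0.23941
  0.312·log₂(0.312/0.126) = 0.40813
D(P‖Q) = 0.9205 bits.

0.9205 bits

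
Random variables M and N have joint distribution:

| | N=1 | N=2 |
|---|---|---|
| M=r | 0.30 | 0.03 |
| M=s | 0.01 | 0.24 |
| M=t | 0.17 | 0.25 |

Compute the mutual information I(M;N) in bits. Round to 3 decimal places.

Marginals: p(M) = (0.3300, 0.2500, 0.4200), p(N) = (0.4800, 0.5200).
I(M;N) = H(M) + H(N) − H(M,N).
H(M) = 1.5535, H(N) = 0.9988, H(M,N) = 2.1680.
I(M;N) = 1.5535 + 0.9988 − 2.1680 = 0.384 bits.

0.384 bits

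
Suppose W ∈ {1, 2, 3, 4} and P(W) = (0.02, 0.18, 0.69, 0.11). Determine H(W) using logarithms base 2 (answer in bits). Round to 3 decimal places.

H(W) = −Σ p·log₂ p.
  −(0.02)·log₂(0.02) = 0.1129
  −(0.18)·log₂(0.18) = 0.4453
  −(0.69)·log₂(0.69) = 0.3694
  −(0.11)·log₂(0.11) = 0.3503
Sum: 0.1129 + 0.4453 + 0.3694 + 0.3503 = 1.278 bits.

1.278 bits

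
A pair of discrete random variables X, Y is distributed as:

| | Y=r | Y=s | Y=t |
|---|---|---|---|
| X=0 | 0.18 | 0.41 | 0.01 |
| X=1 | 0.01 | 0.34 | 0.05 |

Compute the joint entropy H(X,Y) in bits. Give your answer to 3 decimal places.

1.851 bits

H(X,Y) = −Σ p(x,y)·log₂ p(x,y) over all 6 cells.
  cell (0,r): −0.18·log₂0.18 = 0.4453
  cell (0,s): −0.41·log₂0.41 = 0.5274
  cell (0,t): −0.01·log₂0.01 = 0.0664
  cell (1,r): −0.01·log₂0.01 = 0.0664
  cell (1,s): −0.34·log₂0.34 = 0.5292
  cell (1,t): −0.05·log₂0.05 = 0.2161
Sum = 1.851 bits.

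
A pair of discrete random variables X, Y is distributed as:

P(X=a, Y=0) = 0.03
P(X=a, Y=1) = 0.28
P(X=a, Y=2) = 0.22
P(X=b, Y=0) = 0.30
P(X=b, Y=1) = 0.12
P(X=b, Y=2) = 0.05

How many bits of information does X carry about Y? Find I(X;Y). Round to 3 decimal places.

0.313 bits

Marginals: p(X) = (0.5300, 0.4700), p(Y) = (0.3300, 0.4000, 0.2700).
I(X;Y) = Σ p(x,y)·log₂[p(x,y)/(p(x)p(y))].
  (a,0): 0.03·log₂(0.1715) = -0.0763
  (a,1): 0.28·log₂(1.3208) = 0.1124
  (a,2): 0.22·log₂(1.5374) = 0.1365
  (b,0): 0.30·log₂(1.9342) = 0.2855
  (b,1): 0.12·log₂(0.6383) = -0.0777
  (b,2): 0.05·log₂(0.3940) = -0.0672
Sum = 0.313 bits.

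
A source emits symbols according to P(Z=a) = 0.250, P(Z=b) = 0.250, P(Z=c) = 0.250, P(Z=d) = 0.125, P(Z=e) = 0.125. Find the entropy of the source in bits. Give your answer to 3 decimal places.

2.250 bits

H(Z) = −Σ p·log₂ p.
  −(0.250)·log₂(0.250) = 0.5000
  −(0.250)·log₂(0.250) = 0.5000
  −(0.250)·log₂(0.250) = 0.5000
  −(0.125)·log₂(0.125) = 0.3750
  −(0.125)·log₂(0.125) = 0.3750
Sum: 0.5000 + 0.5000 + 0.5000 + 0.3750 + 0.3750 = 2.250 bits.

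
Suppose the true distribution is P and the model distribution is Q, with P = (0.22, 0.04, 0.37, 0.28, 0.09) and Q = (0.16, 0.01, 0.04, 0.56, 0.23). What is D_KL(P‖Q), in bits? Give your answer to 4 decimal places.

0.9667 bits

D(P‖Q) = Σ p·log₂(p/q).
  0.22·log₂(0.22/0.16) = 0.10107
  0.04·log₂(0.04/0.01) = 0.08000
  0.37·log₂(0.37/0.04) = 1.18750
  0.28·log₂(0.28/0.56) = -0.28000
  0.09·log₂(0.09/0.23) = -0.12183
D(P‖Q) = 0.9667 bits.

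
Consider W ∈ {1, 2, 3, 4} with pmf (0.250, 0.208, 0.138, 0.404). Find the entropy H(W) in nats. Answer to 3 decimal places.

1.313 nats

H(W) = −Σ p·ln p.
  −(0.250)·ln(0.250) = 0.3466
  −(0.208)·ln(0.208) = 0.3266
  −(0.138)·ln(0.138) = 0.2733
  −(0.404)·ln(0.404) = 0.3662
Sum: 0.3466 + 0.3266 + 0.2733 + 0.3662 = 1.313 nats.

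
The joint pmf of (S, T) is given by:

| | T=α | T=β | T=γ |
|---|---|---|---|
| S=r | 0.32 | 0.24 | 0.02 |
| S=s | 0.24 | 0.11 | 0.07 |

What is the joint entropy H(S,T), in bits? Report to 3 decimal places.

2.246 bits

H(S,T) = −Σ p(x,y)·log₂ p(x,y) over all 6 cells.
  cell (r,α): −0.32·log₂0.32 = 0.5260
  cell (r,β): −0.24·log₂0.24 = 0.4941
  cell (r,γ): −0.02·log₂0.02 = 0.1129
  cell (s,α): −0.24·log₂0.24 = 0.4941
  cell (s,β): −0.11·log₂0.11 = 0.3503
  cell (s,γ): −0.07·log₂0.07 = 0.2686
Sum = 2.246 bits.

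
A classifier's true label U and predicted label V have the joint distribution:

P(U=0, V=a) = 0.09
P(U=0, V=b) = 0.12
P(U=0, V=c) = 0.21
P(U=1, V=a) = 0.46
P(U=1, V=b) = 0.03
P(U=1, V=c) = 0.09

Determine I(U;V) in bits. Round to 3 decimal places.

Marginals: p(U) = (0.4200, 0.5800), p(V) = (0.5500, 0.1500, 0.3000).
I(U;V) = Σ p(x,y)·log₂[p(x,y)/(p(x)p(y))].
  (0,a): 0.09·log₂(0.3896) = -0.1224
  (0,b): 0.12·log₂(1.9048) = 0.1116
  (0,c): 0.21·log₂(1.6667) = 0.1548
  (1,a): 0.46·log₂(1.4420) = 0.2429
  (1,b): 0.03·log₂(0.3448) = -0.0461
  (1,c): 0.09·log₂(0.5172) = -0.0856
Sum = 0.255 bits.

0.255 bits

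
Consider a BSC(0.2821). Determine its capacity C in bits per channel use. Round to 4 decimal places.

0.1417 bits

Binary symmetric channel: C = 1 − h₂(ε) where h₂ is the binary entropy function.
h₂(0.2821) = −0.2821·log₂0.2821 − 0.7179·log₂0.7179 = 0.8583.
C = 1 − 0.8583 = 0.1417 bits per channel use.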